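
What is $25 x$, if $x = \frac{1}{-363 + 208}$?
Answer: $- \frac{5}{31} \approx -0.16129$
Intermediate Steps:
$x = - \frac{1}{155}$ ($x = \frac{1}{-155} = - \frac{1}{155} \approx -0.0064516$)
$25 x = 25 \left(- \frac{1}{155}\right) = - \frac{5}{31}$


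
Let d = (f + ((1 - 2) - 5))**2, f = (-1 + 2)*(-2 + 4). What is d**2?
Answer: 256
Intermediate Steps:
f = 2 (f = 1*2 = 2)
d = 16 (d = (2 + ((1 - 2) - 5))**2 = (2 + (-1 - 5))**2 = (2 - 6)**2 = (-4)**2 = 16)
d**2 = 16**2 = 256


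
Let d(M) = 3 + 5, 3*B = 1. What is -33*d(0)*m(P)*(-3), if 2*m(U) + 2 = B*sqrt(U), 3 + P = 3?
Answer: -792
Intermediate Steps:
P = 0 (P = -3 + 3 = 0)
B = 1/3 (B = (1/3)*1 = 1/3 ≈ 0.33333)
d(M) = 8
m(U) = -1 + sqrt(U)/6 (m(U) = -1 + (sqrt(U)/3)/2 = -1 + sqrt(U)/6)
-33*d(0)*m(P)*(-3) = -33*8*(-1 + sqrt(0)/6)*(-3) = -33*8*(-1 + (1/6)*0)*(-3) = -33*8*(-1 + 0)*(-3) = -33*8*(-1)*(-3) = -(-264)*(-3) = -33*24 = -792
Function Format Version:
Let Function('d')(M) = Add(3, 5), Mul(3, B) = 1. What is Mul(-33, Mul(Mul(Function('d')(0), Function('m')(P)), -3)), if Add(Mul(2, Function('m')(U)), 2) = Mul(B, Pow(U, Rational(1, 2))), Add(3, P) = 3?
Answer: -792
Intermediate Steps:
P = 0 (P = Add(-3, 3) = 0)
B = Rational(1, 3) (B = Mul(Rational(1, 3), 1) = Rational(1, 3) ≈ 0.33333)
Function('d')(M) = 8
Function('m')(U) = Add(-1, Mul(Rational(1, 6), Pow(U, Rational(1, 2)))) (Function('m')(U) = Add(-1, Mul(Rational(1, 2), Mul(Rational(1, 3), Pow(U, Rational(1, 2))))) = Add(-1, Mul(Rational(1, 6), Pow(U, Rational(1, 2)))))
Mul(-33, Mul(Mul(Function('d')(0), Function('m')(P)), -3)) = Mul(-33, Mul(Mul(8, Add(-1, Mul(Rational(1, 6), Pow(0, Rational(1, 2))))), -3)) = Mul(-33, Mul(Mul(8, Add(-1, Mul(Rational(1, 6), 0))), -3)) = Mul(-33, Mul(Mul(8, Add(-1, 0)), -3)) = Mul(-33, Mul(Mul(8, -1), -3)) = Mul(-33, Mul(-8, -3)) = Mul(-33, 24) = -792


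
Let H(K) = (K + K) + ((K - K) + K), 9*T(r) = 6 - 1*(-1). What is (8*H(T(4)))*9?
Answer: 168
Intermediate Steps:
T(r) = 7/9 (T(r) = (6 - 1*(-1))/9 = (6 + 1)/9 = (⅑)*7 = 7/9)
H(K) = 3*K (H(K) = 2*K + (0 + K) = 2*K + K = 3*K)
(8*H(T(4)))*9 = (8*(3*(7/9)))*9 = (8*(7/3))*9 = (56/3)*9 = 168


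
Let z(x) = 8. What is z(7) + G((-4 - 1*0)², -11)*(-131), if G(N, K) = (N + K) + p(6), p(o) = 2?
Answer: -909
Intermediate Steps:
G(N, K) = 2 + K + N (G(N, K) = (N + K) + 2 = (K + N) + 2 = 2 + K + N)
z(7) + G((-4 - 1*0)², -11)*(-131) = 8 + (2 - 11 + (-4 - 1*0)²)*(-131) = 8 + (2 - 11 + (-4 + 0)²)*(-131) = 8 + (2 - 11 + (-4)²)*(-131) = 8 + (2 - 11 + 16)*(-131) = 8 + 7*(-131) = 8 - 917 = -909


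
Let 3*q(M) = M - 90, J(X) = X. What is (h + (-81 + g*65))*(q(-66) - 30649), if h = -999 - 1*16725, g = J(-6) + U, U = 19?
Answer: 520688960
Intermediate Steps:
g = 13 (g = -6 + 19 = 13)
q(M) = -30 + M/3 (q(M) = (M - 90)/3 = (-90 + M)/3 = -30 + M/3)
h = -17724 (h = -999 - 16725 = -17724)
(h + (-81 + g*65))*(q(-66) - 30649) = (-17724 + (-81 + 13*65))*((-30 + (⅓)*(-66)) - 30649) = (-17724 + (-81 + 845))*((-30 - 22) - 30649) = (-17724 + 764)*(-52 - 30649) = -16960*(-30701) = 520688960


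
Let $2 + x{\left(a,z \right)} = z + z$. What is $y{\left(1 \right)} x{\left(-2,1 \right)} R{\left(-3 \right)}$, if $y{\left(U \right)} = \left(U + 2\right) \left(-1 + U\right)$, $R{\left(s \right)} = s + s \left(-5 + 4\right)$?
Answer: $0$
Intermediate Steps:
$R{\left(s \right)} = 0$ ($R{\left(s \right)} = s + s \left(-1\right) = s - s = 0$)
$x{\left(a,z \right)} = -2 + 2 z$ ($x{\left(a,z \right)} = -2 + \left(z + z\right) = -2 + 2 z$)
$y{\left(U \right)} = \left(-1 + U\right) \left(2 + U\right)$ ($y{\left(U \right)} = \left(2 + U\right) \left(-1 + U\right) = \left(-1 + U\right) \left(2 + U\right)$)
$y{\left(1 \right)} x{\left(-2,1 \right)} R{\left(-3 \right)} = \left(-2 + 1 + 1^{2}\right) \left(-2 + 2 \cdot 1\right) 0 = \left(-2 + 1 + 1\right) \left(-2 + 2\right) 0 = 0 \cdot 0 \cdot 0 = 0 \cdot 0 = 0$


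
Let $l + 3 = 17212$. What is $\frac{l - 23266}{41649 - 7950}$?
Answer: $- \frac{2019}{11233} \approx -0.17974$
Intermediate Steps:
$l = 17209$ ($l = -3 + 17212 = 17209$)
$\frac{l - 23266}{41649 - 7950} = \frac{17209 - 23266}{41649 - 7950} = - \frac{6057}{33699} = \left(-6057\right) \frac{1}{33699} = - \frac{2019}{11233}$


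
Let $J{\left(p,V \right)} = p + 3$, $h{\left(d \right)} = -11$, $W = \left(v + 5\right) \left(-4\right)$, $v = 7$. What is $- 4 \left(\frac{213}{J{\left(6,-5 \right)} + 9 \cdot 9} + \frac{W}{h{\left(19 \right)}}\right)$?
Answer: $- \frac{4442}{165} \approx -26.921$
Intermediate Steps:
$W = -48$ ($W = \left(7 + 5\right) \left(-4\right) = 12 \left(-4\right) = -48$)
$J{\left(p,V \right)} = 3 + p$
$- 4 \left(\frac{213}{J{\left(6,-5 \right)} + 9 \cdot 9} + \frac{W}{h{\left(19 \right)}}\right) = - 4 \left(\frac{213}{\left(3 + 6\right) + 9 \cdot 9} - \frac{48}{-11}\right) = - 4 \left(\frac{213}{9 + 81} - - \frac{48}{11}\right) = - 4 \left(\frac{213}{90} + \frac{48}{11}\right) = - 4 \left(213 \cdot \frac{1}{90} + \frac{48}{11}\right) = - 4 \left(\frac{71}{30} + \frac{48}{11}\right) = \left(-4\right) \frac{2221}{330} = - \frac{4442}{165}$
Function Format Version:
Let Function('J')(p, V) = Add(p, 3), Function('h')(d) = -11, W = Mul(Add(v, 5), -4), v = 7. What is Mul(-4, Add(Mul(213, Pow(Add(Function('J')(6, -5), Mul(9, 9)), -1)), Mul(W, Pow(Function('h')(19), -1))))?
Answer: Rational(-4442, 165) ≈ -26.921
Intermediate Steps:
W = -48 (W = Mul(Add(7, 5), -4) = Mul(12, -4) = -48)
Function('J')(p, V) = Add(3, p)
Mul(-4, Add(Mul(213, Pow(Add(Function('J')(6, -5), Mul(9, 9)), -1)), Mul(W, Pow(Function('h')(19), -1)))) = Mul(-4, Add(Mul(213, Pow(Add(Add(3, 6), Mul(9, 9)), -1)), Mul(-48, Pow(-11, -1)))) = Mul(-4, Add(Mul(213, Pow(Add(9, 81), -1)), Mul(-48, Rational(-1, 11)))) = Mul(-4, Add(Mul(213, Pow(90, -1)), Rational(48, 11))) = Mul(-4, Add(Mul(213, Rational(1, 90)), Rational(48, 11))) = Mul(-4, Add(Rational(71, 30), Rational(48, 11))) = Mul(-4, Rational(2221, 330)) = Rational(-4442, 165)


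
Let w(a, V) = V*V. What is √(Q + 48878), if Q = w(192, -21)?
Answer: √49319 ≈ 222.08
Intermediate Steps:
w(a, V) = V²
Q = 441 (Q = (-21)² = 441)
√(Q + 48878) = √(441 + 48878) = √49319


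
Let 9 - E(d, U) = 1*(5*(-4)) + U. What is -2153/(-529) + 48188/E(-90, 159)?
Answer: -12605781/34385 ≈ -366.61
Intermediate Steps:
E(d, U) = 29 - U (E(d, U) = 9 - (1*(5*(-4)) + U) = 9 - (1*(-20) + U) = 9 - (-20 + U) = 9 + (20 - U) = 29 - U)
-2153/(-529) + 48188/E(-90, 159) = -2153/(-529) + 48188/(29 - 1*159) = -2153*(-1/529) + 48188/(29 - 159) = 2153/529 + 48188/(-130) = 2153/529 + 48188*(-1/130) = 2153/529 - 24094/65 = -12605781/34385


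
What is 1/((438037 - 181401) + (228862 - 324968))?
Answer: 1/160530 ≈ 6.2294e-6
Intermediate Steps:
1/((438037 - 181401) + (228862 - 324968)) = 1/(256636 - 96106) = 1/160530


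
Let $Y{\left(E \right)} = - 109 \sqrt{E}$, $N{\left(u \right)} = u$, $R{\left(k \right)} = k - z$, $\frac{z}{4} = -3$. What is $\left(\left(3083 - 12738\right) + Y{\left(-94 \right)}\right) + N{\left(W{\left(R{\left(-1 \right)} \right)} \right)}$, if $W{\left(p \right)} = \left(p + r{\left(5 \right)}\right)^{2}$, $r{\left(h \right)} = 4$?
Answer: $-9430 - 109 i \sqrt{94} \approx -9430.0 - 1056.8 i$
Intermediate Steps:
$z = -12$ ($z = 4 \left(-3\right) = -12$)
$R{\left(k \right)} = 12 + k$ ($R{\left(k \right)} = k - -12 = k + 12 = 12 + k$)
$W{\left(p \right)} = \left(4 + p\right)^{2}$ ($W{\left(p \right)} = \left(p + 4\right)^{2} = \left(4 + p\right)^{2}$)
$\left(\left(3083 - 12738\right) + Y{\left(-94 \right)}\right) + N{\left(W{\left(R{\left(-1 \right)} \right)} \right)} = \left(\left(3083 - 12738\right) - 109 \sqrt{-94}\right) + \left(4 + \left(12 - 1\right)\right)^{2} = \left(-9655 - 109 i \sqrt{94}\right) + \left(4 + 11\right)^{2} = \left(-9655 - 109 i \sqrt{94}\right) + 15^{2} = \left(-9655 - 109 i \sqrt{94}\right) + 225 = -9430 - 109 i \sqrt{94}$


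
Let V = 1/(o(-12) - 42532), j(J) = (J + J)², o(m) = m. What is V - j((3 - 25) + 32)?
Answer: -17017601/42544 ≈ -400.00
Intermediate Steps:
j(J) = 4*J² (j(J) = (2*J)² = 4*J²)
V = -1/42544 (V = 1/(-12 - 42532) = 1/(-42544) = -1/42544 ≈ -2.3505e-5)
V - j((3 - 25) + 32) = -1/42544 - 4*((3 - 25) + 32)² = -1/42544 - 4*(-22 + 32)² = -1/42544 - 4*10² = -1/42544 - 4*100 = -1/42544 - 1*400 = -1/42544 - 400 = -17017601/42544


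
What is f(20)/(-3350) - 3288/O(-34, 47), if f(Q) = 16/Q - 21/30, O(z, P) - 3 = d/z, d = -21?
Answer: -1248344041/1373500 ≈ -908.88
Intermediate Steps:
O(z, P) = 3 - 21/z
f(Q) = -7/10 + 16/Q (f(Q) = 16/Q - 21*1/30 = 16/Q - 7/10 = -7/10 + 16/Q)
f(20)/(-3350) - 3288/O(-34, 47) = (-7/10 + 16/20)/(-3350) - 3288/(3 - 21/(-34)) = (-7/10 + 16*(1/20))*(-1/3350) - 3288/(3 - 21*(-1/34)) = (-7/10 + ⅘)*(-1/3350) - 3288/(3 + 21/34) = (⅒)*(-1/3350) - 3288/123/34 = -1/33500 - 3288*34/123 = -1/33500 - 37264/41 = -1248344041/1373500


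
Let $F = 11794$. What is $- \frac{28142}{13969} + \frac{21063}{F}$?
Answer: $- \frac{37677701}{164750386} \approx -0.2287$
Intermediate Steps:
$- \frac{28142}{13969} + \frac{21063}{F} = - \frac{28142}{13969} + \frac{21063}{11794} = - \frac{37677701}{164750386}$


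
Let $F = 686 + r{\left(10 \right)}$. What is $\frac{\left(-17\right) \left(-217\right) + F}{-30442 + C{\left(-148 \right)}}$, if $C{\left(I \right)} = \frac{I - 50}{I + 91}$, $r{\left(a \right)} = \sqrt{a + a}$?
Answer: $- \frac{83125}{578332} - \frac{19 \sqrt{5}}{289166} \approx -0.14388$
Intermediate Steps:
$r{\left(a \right)} = \sqrt{2} \sqrt{a}$ ($r{\left(a \right)} = \sqrt{2 a} = \sqrt{2} \sqrt{a}$)
$C{\left(I \right)} = \frac{-50 + I}{91 + I}$
$F = 686 + 2 \sqrt{5}$ ($F = 686 + \sqrt{2} \sqrt{10} = 686 + 2 \sqrt{5} \approx 690.47$)
$\frac{\left(-17\right) \left(-217\right) + F}{-30442 + C{\left(-148 \right)}} = \frac{\left(-17\right) \left(-217\right) + \left(686 + 2 \sqrt{5}\right)}{-30442 + \frac{-50 - 148}{91 - 148}} = \frac{3689 + \left(686 + 2 \sqrt{5}\right)}{-30442 + \frac{1}{-57} \left(-198\right)} = \frac{4375 + 2 \sqrt{5}}{-30442 - - \frac{66}{19}} = \frac{4375 + 2 \sqrt{5}}{-30442 + \frac{66}{19}} = \frac{4375 + 2 \sqrt{5}}{- \frac{578332}{19}} = \left(4375 + 2 \sqrt{5}\right) \left(- \frac{19}{578332}\right) = - \frac{83125}{578332} - \frac{19 \sqrt{5}}{289166}$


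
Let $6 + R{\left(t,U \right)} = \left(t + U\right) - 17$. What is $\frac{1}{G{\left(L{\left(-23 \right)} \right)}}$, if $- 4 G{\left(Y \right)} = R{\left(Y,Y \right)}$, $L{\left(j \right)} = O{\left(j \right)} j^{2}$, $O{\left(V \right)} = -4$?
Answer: $\frac{4}{4255} \approx 0.00094007$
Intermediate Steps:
$R{\left(t,U \right)} = -23 + U + t$ ($R{\left(t,U \right)} = -6 - \left(17 - U - t\right) = -6 + \left(-17 + U + t\right) = -23 + U + t$)
$L{\left(j \right)} = - 4 j^{2}$
$G{\left(Y \right)} = \frac{23}{4} - \frac{Y}{2}$ ($G{\left(Y \right)} = - \frac{-23 + Y + Y}{4} = - \frac{-23 + 2 Y}{4} = \frac{23}{4} - \frac{Y}{2}$)
$\frac{1}{G{\left(L{\left(-23 \right)} \right)}} = \frac{1}{\frac{23}{4} - \frac{\left(-4\right) \left(-23\right)^{2}}{2}} = \frac{1}{\frac{23}{4} - \frac{\left(-4\right) 529}{2}} = \frac{1}{\frac{23}{4} - -1058} = \frac{1}{\frac{23}{4} + 1058} = \frac{1}{\frac{4255}{4}} = \frac{4}{4255}$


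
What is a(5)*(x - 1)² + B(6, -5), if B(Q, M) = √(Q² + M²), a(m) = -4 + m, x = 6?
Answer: 25 + √61 ≈ 32.810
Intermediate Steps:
B(Q, M) = √(M² + Q²)
a(5)*(x - 1)² + B(6, -5) = (-4 + 5)*(6 - 1)² + √((-5)² + 6²) = 1*5² + √(25 + 36) = 1*25 + √61 = 25 + √61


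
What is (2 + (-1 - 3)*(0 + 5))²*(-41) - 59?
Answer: -13343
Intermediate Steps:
(2 + (-1 - 3)*(0 + 5))²*(-41) - 59 = (2 - 4*5)²*(-41) - 59 = (2 - 20)²*(-41) - 59 = (-18)²*(-41) - 59 = 324*(-41) - 59 = -13284 - 59 = -13343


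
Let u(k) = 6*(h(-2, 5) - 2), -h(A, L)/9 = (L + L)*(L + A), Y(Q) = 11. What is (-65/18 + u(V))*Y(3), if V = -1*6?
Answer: -323851/18 ≈ -17992.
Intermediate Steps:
V = -6
h(A, L) = -18*L*(A + L) (h(A, L) = -9*(L + L)*(L + A) = -9*2*L*(A + L) = -18*L*(A + L))
u(k) = -1632 (u(k) = 6*(-18*5*(-2 + 5) - 2) = 6*(-18*5*3 - 2) = 6*(-270 - 2) = 6*(-272) = -1632)
(-65/18 + u(V))*Y(3) = (-65/18 - 1632)*11 = -29441/18*11 = -323851/18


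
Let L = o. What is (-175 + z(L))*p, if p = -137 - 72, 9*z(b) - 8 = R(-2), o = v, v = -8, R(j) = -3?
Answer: 328130/9 ≈ 36459.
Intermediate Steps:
o = -8
L = -8
z(b) = 5/9 (z(b) = 8/9 + (1/9)*(-3) = 8/9 - 1/3 = 5/9)
p = -209
(-175 + z(L))*p = (-175 + 5/9)*(-209) = -1570/9*(-209) = 328130/9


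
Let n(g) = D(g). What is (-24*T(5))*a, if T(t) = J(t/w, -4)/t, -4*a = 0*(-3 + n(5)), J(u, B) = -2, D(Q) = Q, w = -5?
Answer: 0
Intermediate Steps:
n(g) = g
a = 0 (a = -0*(-3 + 5) = -0*2 = -¼*0 = 0)
T(t) = -2/t
(-24*T(5))*a = -(-48)/5*0 = -24*(-⅖)*0 = (48/5)*0 = 0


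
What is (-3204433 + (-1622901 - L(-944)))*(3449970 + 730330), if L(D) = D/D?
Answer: -20179708500500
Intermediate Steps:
L(D) = 1
(-3204433 + (-1622901 - L(-944)))*(3449970 + 730330) = (-3204433 + (-1622901 - 1*1))*(3449970 + 730330) = (-3204433 + (-1622901 - 1))*4180300 = (-3204433 - 1622902)*4180300 = -4827335*4180300 = -20179708500500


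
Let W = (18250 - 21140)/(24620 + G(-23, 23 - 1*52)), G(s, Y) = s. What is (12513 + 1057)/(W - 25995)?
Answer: -66756258/127880381 ≈ -0.52202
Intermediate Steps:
W = -2890/24597 (W = (18250 - 21140)/(24620 - 23) = -2890/24597 ≈ -0.11749)
(12513 + 1057)/(W - 25995) = (12513 + 1057)/(-2890/24597 - 25995) = 13570/(-639401905/24597) = 13570*(-24597/639401905) = -66756258/127880381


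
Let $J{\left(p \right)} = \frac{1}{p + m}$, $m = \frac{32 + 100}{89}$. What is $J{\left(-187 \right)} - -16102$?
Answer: $\frac{265860033}{16511} \approx 16102.0$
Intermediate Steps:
$m = \frac{132}{89}$ ($m = 132 \cdot \frac{1}{89} = \frac{132}{89} \approx 1.4831$)
$J{\left(p \right)} = \frac{1}{\frac{132}{89} + p}$ ($J{\left(p \right)} = \frac{1}{p + \frac{132}{89}} = \frac{1}{\frac{132}{89} + p}$)
$J{\left(-187 \right)} - -16102 = \frac{89}{132 + 89 \left(-187\right)} - -16102 = \frac{89}{132 - 16643} + 16102 = \frac{89}{-16511} + 16102 = 89 \left(- \frac{1}{16511}\right) + 16102 = - \frac{89}{16511} + 16102 = \frac{265860033}{16511}$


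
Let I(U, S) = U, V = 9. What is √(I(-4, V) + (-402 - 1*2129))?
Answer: 13*I*√15 ≈ 50.349*I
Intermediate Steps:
√(I(-4, V) + (-402 - 1*2129)) = √(-4 + (-402 - 1*2129)) = √(-4 + (-402 - 2129)) = √(-4 - 2531) = √(-2535) = 13*I*√15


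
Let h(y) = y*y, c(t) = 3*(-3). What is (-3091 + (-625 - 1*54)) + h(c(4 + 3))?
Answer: -3689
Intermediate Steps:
c(t) = -9
h(y) = y**2
(-3091 + (-625 - 1*54)) + h(c(4 + 3)) = (-3091 + (-625 - 1*54)) + (-9)**2 = (-3091 + (-625 - 54)) + 81 = (-3091 - 679) + 81 = -3770 + 81 = -3689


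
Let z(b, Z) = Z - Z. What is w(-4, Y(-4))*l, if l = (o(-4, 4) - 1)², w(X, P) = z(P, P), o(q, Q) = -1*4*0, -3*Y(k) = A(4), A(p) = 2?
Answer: 0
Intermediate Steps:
Y(k) = -⅔ (Y(k) = -⅓*2 = -⅔)
z(b, Z) = 0
o(q, Q) = 0 (o(q, Q) = -4*0 = 0)
w(X, P) = 0
l = 1 (l = (0 - 1)² = (-1)² = 1)
w(-4, Y(-4))*l = 0*1 = 0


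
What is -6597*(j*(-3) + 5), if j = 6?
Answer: 85761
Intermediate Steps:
-6597*(j*(-3) + 5) = -6597*(6*(-3) + 5) = -6597*(-18 + 5) = -6597*(-13) = 85761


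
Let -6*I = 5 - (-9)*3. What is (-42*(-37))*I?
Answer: -8288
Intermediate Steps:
I = -16/3 (I = -(5 - (-9)*3)/6 = -(5 - 3*(-9))/6 = -(5 + 27)/6 = -1/6*32 = -16/3 ≈ -5.3333)
(-42*(-37))*I = -42*(-37)*(-16/3) = 1554*(-16/3) = -8288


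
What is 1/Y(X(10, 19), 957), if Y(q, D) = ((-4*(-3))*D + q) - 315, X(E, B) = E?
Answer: 1/11179 ≈ 8.9453e-5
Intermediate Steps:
Y(q, D) = -315 + q + 12*D (Y(q, D) = (12*D + q) - 315 = (q + 12*D) - 315 = -315 + q + 12*D)
1/Y(X(10, 19), 957) = 1/(-315 + 10 + 12*957) = 1/(-315 + 10 + 11484) = 1/11179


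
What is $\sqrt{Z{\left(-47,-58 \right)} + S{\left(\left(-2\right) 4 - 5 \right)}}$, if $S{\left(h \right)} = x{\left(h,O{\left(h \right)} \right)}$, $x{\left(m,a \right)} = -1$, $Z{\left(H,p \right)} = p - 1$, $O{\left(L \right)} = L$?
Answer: $2 i \sqrt{15} \approx 7.746 i$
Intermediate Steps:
$Z{\left(H,p \right)} = -1 + p$
$S{\left(h \right)} = -1$
$\sqrt{Z{\left(-47,-58 \right)} + S{\left(\left(-2\right) 4 - 5 \right)}} = \sqrt{\left(-1 - 58\right) - 1} = \sqrt{-59 - 1} = \sqrt{-60} = 2 i \sqrt{15}$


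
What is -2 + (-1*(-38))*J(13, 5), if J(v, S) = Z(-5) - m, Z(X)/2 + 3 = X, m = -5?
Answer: -420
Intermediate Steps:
Z(X) = -6 + 2*X
J(v, S) = -11 (J(v, S) = (-6 + 2*(-5)) - 1*(-5) = (-6 - 10) + 5 = -16 + 5 = -11)
-2 + (-1*(-38))*J(13, 5) = -2 - 1*(-38)*(-11) = -2 + 38*(-11) = -2 - 418 = -420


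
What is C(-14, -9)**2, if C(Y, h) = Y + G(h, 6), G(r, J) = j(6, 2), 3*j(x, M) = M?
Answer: 1600/9 ≈ 177.78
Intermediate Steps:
j(x, M) = M/3
G(r, J) = 2/3 (G(r, J) = (1/3)*2 = 2/3)
C(Y, h) = 2/3 + Y (C(Y, h) = Y + 2/3 = 2/3 + Y)
C(-14, -9)**2 = (2/3 - 14)**2 = (-40/3)**2 = 1600/9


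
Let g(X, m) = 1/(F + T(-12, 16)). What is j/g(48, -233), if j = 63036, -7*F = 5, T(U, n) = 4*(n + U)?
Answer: 6744852/7 ≈ 9.6355e+5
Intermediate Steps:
T(U, n) = 4*U + 4*n (T(U, n) = 4*(U + n) = 4*U + 4*n)
F = -5/7 (F = -1/7*5 = -5/7 ≈ -0.71429)
g(X, m) = 7/107 (g(X, m) = 1/(-5/7 + (4*(-12) + 4*16)) = 1/(-5/7 + (-48 + 64)) = 1/(-5/7 + 16) = 1/(107/7) = 7/107)
j/g(48, -233) = 63036/(7/107) = 63036*(107/7) = 6744852/7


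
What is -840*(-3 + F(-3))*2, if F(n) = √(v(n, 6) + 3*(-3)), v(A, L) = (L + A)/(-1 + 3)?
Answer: 5040 - 840*I*√30 ≈ 5040.0 - 4600.9*I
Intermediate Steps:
v(A, L) = A/2 + L/2 (v(A, L) = (A + L)/2 = (A + L)*(½) = A/2 + L/2)
F(n) = √(-6 + n/2) (F(n) = √((n/2 + (½)*6) + 3*(-3)) = √((n/2 + 3) - 9) = √((3 + n/2) - 9) = √(-6 + n/2))
-840*(-3 + F(-3))*2 = -840*(-3 + √(-24 + 2*(-3))/2)*2 = -840*(-3 + √(-24 - 6)/2)*2 = -840*(-3 + √(-30)/2)*2 = -840*(-3 + (I*√30)/2)*2 = -840*(-3 + I*√30/2)*2 = -840*(-6 + I*√30) = 5040 - 840*I*√30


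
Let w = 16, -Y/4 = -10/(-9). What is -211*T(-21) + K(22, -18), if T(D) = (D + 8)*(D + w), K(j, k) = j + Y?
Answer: -123277/9 ≈ -13697.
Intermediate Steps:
Y = -40/9 (Y = -(-40)/(-9) = -(-40)*(-1)/9 = -4*10/9 = -40/9 ≈ -4.4444)
K(j, k) = -40/9 + j (K(j, k) = j - 40/9 = -40/9 + j)
T(D) = (8 + D)*(16 + D) (T(D) = (D + 8)*(D + 16) = (8 + D)*(16 + D))
-211*T(-21) + K(22, -18) = -211*(128 + (-21)**2 + 24*(-21)) + (-40/9 + 22) = -211*(128 + 441 - 504) + 158/9 = -211*65 + 158/9 = -13715 + 158/9 = -123277/9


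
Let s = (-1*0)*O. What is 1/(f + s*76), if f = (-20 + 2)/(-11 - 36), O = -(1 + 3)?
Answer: 47/18 ≈ 2.6111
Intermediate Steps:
O = -4 (O = -1*4 = -4)
s = 0 (s = -1*0*(-4) = 0*(-4) = 0)
f = 18/47 (f = -18/(-47) = -18*(-1/47) = 18/47 ≈ 0.38298)
1/(f + s*76) = 1/(18/47 + 0*76) = 1/(18/47 + 0) = 1/(18/47) = 47/18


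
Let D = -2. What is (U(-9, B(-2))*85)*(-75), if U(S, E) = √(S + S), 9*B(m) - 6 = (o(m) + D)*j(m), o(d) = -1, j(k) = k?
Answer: -19125*I*√2 ≈ -27047.0*I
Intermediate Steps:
B(m) = ⅔ - m/3 (B(m) = ⅔ + ((-1 - 2)*m)/9 = ⅔ + (-3*m)/9 = ⅔ - m/3)
U(S, E) = √2*√S (U(S, E) = √(2*S) = √2*√S)
(U(-9, B(-2))*85)*(-75) = ((√2*√(-9))*85)*(-75) = ((√2*(3*I))*85)*(-75) = ((3*I*√2)*85)*(-75) = (255*I*√2)*(-75) = -19125*I*√2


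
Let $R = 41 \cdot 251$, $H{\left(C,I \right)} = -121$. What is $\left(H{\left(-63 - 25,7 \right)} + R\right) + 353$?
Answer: $10523$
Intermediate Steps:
$R = 10291$
$\left(H{\left(-63 - 25,7 \right)} + R\right) + 353 = \left(-121 + 10291\right) + 353 = 10170 + 353 = 10523$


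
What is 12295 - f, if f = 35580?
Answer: -23285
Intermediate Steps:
12295 - f = 12295 - 1*35580 = 12295 - 35580 = -23285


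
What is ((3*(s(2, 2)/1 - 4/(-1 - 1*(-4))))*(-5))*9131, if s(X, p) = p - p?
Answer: 182620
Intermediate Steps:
s(X, p) = 0
((3*(s(2, 2)/1 - 4/(-1 - 1*(-4))))*(-5))*9131 = ((3*(0/1 - 4/(-1 - 1*(-4))))*(-5))*9131 = ((3*(0*1 - 4/(-1 + 4)))*(-5))*9131 = ((3*(0 - 4/3))*(-5))*9131 = ((3*(-4/3))*(-5))*9131 = -4*(-5)*9131 = 20*9131 = 182620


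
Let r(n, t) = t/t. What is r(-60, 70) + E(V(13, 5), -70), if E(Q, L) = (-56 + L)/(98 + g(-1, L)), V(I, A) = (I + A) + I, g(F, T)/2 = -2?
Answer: -16/47 ≈ -0.34043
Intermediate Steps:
g(F, T) = -4 (g(F, T) = 2*(-2) = -4)
r(n, t) = 1
V(I, A) = A + 2*I (V(I, A) = (A + I) + I = A + 2*I)
E(Q, L) = -28/47 + L/94 (E(Q, L) = (-56 + L)/(98 - 4) = (-56 + L)/94 = (-56 + L)*(1/94) = -28/47 + L/94)
r(-60, 70) + E(V(13, 5), -70) = 1 + (-28/47 + (1/94)*(-70)) = 1 + (-28/47 - 35/47) = 1 - 63/47 = -16/47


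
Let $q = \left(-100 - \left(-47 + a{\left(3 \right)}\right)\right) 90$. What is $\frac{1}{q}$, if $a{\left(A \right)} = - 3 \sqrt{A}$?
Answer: $- \frac{53}{250380} - \frac{\sqrt{3}}{83460} \approx -0.00023243$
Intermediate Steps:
$q = -4770 + 270 \sqrt{3}$ ($q = \left(-100 + \left(47 - - 3 \sqrt{3}\right)\right) 90 = \left(-100 + \left(47 + 3 \sqrt{3}\right)\right) 90 = \left(-53 + 3 \sqrt{3}\right) 90 = -4770 + 270 \sqrt{3} \approx -4302.3$)
$\frac{1}{q} = \frac{1}{-4770 + 270 \sqrt{3}}$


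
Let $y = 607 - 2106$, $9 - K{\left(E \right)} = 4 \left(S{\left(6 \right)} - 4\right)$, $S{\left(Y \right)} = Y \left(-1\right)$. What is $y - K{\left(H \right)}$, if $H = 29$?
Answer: $-1548$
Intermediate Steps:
$S{\left(Y \right)} = - Y$
$K{\left(E \right)} = 49$ ($K{\left(E \right)} = 9 - 4 \left(\left(-1\right) 6 - 4\right) = 9 - 4 \left(-6 - 4\right) = 9 - 4 \left(-10\right) = 9 - -40 = 9 + 40 = 49$)
$y = -1499$
$y - K{\left(H \right)} = -1499 - 49 = -1548$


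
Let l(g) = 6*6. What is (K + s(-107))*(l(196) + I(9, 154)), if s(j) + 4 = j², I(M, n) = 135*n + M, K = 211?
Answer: 242852760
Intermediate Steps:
I(M, n) = M + 135*n
s(j) = -4 + j²
l(g) = 36
(K + s(-107))*(l(196) + I(9, 154)) = (211 + (-4 + (-107)²))*(36 + (9 + 135*154)) = (211 + (-4 + 11449))*(36 + (9 + 20790)) = (211 + 11445)*(36 + 20799) = 11656*20835 = 242852760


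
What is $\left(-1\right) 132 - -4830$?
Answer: $4698$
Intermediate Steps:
$\left(-1\right) 132 - -4830 = -132 + 4830 = 4698$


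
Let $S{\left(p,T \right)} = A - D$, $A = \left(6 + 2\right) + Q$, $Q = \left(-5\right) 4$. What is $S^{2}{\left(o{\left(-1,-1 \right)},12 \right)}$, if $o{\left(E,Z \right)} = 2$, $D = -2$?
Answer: $100$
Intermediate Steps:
$Q = -20$
$A = -12$ ($A = \left(6 + 2\right) - 20 = 8 - 20 = -12$)
$S{\left(p,T \right)} = -10$ ($S{\left(p,T \right)} = -12 - -2 = -12 + 2 = -10$)
$S^{2}{\left(o{\left(-1,-1 \right)},12 \right)} = \left(-10\right)^{2} = 100$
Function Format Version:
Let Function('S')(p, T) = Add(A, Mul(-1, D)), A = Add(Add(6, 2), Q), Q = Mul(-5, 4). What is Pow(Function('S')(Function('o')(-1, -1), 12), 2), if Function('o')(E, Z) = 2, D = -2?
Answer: 100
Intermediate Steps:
Q = -20
A = -12 (A = Add(Add(6, 2), -20) = Add(8, -20) = -12)
Function('S')(p, T) = -10 (Function('S')(p, T) = Add(-12, Mul(-1, -2)) = Add(-12, 2) = -10)
Pow(Function('S')(Function('o')(-1, -1), 12), 2) = Pow(-10, 2) = 100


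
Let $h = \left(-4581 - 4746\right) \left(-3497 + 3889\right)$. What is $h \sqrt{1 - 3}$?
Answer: $- 3656184 i \sqrt{2} \approx - 5.1706 \cdot 10^{6} i$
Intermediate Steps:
$h = -3656184$ ($h = \left(-9327\right) 392 = -3656184$)
$h \sqrt{1 - 3} = - 3656184 \sqrt{1 - 3} = - 3656184 \sqrt{-2} = - 3656184 i \sqrt{2}$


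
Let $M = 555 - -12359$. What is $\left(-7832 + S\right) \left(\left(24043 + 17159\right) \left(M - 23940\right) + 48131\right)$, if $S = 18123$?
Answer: $-4674636540211$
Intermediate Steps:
$M = 12914$ ($M = 555 + 12359 = 12914$)
$\left(-7832 + S\right) \left(\left(24043 + 17159\right) \left(M - 23940\right) + 48131\right) = \left(-7832 + 18123\right) \left(\left(24043 + 17159\right) \left(12914 - 23940\right) + 48131\right) = 10291 \left(41202 \left(-11026\right) + 48131\right) = 10291 \left(-454293252 + 48131\right) = 10291 \left(-454245121\right) = -4674636540211$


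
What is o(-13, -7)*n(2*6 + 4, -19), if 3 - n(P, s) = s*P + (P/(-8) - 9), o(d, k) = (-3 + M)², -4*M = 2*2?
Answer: 5088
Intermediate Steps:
M = -1 (M = -2/2 = -¼*4 = -1)
o(d, k) = 16 (o(d, k) = (-3 - 1)² = (-4)² = 16)
n(P, s) = 12 + P/8 - P*s (n(P, s) = 3 - (s*P + (P/(-8) - 9)) = 3 - (P*s + (-P/8 - 9)) = 3 - (P*s + (-9 - P/8)) = 3 - (-9 - P/8 + P*s) = 3 + (9 + P/8 - P*s) = 12 + P/8 - P*s)
o(-13, -7)*n(2*6 + 4, -19) = 16*(12 + (2*6 + 4)/8 - 1*(2*6 + 4)*(-19)) = 16*(12 + (12 + 4)/8 - 1*(12 + 4)*(-19)) = 16*(12 + (⅛)*16 - 1*16*(-19)) = 16*(12 + 2 + 304) = 16*318 = 5088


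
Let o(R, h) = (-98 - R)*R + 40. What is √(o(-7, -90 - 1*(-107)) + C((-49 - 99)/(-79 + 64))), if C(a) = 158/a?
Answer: √3794942/74 ≈ 26.325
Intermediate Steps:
o(R, h) = 40 + R*(-98 - R) (o(R, h) = R*(-98 - R) + 40 = 40 + R*(-98 - R))
√(o(-7, -90 - 1*(-107)) + C((-49 - 99)/(-79 + 64))) = √((40 - 1*(-7)² - 98*(-7)) + 158/(((-49 - 99)/(-79 + 64)))) = √((40 - 1*49 + 686) + 158/((-148/(-15)))) = √((40 - 49 + 686) + 158/((-148*(-1/15)))) = √(677 + 158/(148/15)) = √(677 + 158*(15/148)) = √(677 + 1185/74) = √(51283/74) = √3794942/74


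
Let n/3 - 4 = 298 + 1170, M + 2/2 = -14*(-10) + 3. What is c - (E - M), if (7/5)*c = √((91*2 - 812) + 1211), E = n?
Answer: -4274 + 5*√581/7 ≈ -4256.8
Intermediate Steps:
M = 142 (M = -1 + (-14*(-10) + 3) = -1 + (140 + 3) = -1 + 143 = 142)
n = 4416 (n = 12 + 3*(298 + 1170) = 12 + 3*1468 = 12 + 4404 = 4416)
E = 4416
c = 5*√581/7 (c = 5*√((91*2 - 812) + 1211)/7 = 5*√((182 - 812) + 1211)/7 = 5*√(-630 + 1211)/7 = 5*√581/7 ≈ 17.217)
c - (E - M) = 5*√581/7 - (4416 - 1*142) = 5*√581/7 - (4416 - 142) = 5*√581/7 - 1*4274 = 5*√581/7 - 4274 = -4274 + 5*√581/7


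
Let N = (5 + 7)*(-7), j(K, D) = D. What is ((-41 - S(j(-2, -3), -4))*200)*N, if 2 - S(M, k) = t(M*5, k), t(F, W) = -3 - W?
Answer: 705600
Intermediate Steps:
S(M, k) = 5 + k (S(M, k) = 2 - (-3 - k) = 2 + (3 + k) = 5 + k)
N = -84 (N = 12*(-7) = -84)
((-41 - S(j(-2, -3), -4))*200)*N = ((-41 - (5 - 4))*200)*(-84) = ((-41 - 1*1)*200)*(-84) = ((-41 - 1)*200)*(-84) = -42*200*(-84) = -8400*(-84) = 705600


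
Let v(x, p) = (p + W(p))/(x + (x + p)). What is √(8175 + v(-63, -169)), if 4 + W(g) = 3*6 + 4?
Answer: 16*√2779195/295 ≈ 90.419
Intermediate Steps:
W(g) = 18 (W(g) = -4 + (3*6 + 4) = -4 + (18 + 4) = -4 + 22 = 18)
v(x, p) = (18 + p)/(p + 2*x) (v(x, p) = (p + 18)/(x + (x + p)) = (18 + p)/(x + (p + x)) = (18 + p)/(p + 2*x))
√(8175 + v(-63, -169)) = √(8175 + (18 - 169)/(-169 + 2*(-63))) = √(8175 - 151/(-169 - 126)) = √(8175 - 151/(-295)) = √(8175 - 1/295*(-151)) = √(8175 + 151/295) = √(2411776/295) = 16*√2779195/295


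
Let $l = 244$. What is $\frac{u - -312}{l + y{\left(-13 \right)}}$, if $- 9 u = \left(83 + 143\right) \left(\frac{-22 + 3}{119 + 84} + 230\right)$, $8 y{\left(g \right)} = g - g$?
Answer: $- \frac{1662937}{74298} \approx -22.382$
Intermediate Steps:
$y{\left(g \right)} = 0$ ($y{\left(g \right)} = \frac{g - g}{8} = \frac{1}{8} \cdot 0 = 0$)
$u = - \frac{3515882}{609}$ ($u = - \frac{\left(83 + 143\right) \left(\frac{-22 + 3}{119 + 84} + 230\right)}{9} = - \frac{226 \left(- \frac{19}{203} + 230\right)}{9} = - \frac{226 \cdot \frac{46671}{203}}{9} = \left(- \frac{1}{9}\right) \frac{10547646}{203} = - \frac{3515882}{609} \approx -5773.2$)
$\frac{u - -312}{l + y{\left(-13 \right)}} = \frac{- \frac{3515882}{609} - -312}{244 + 0} = \frac{- \frac{3515882}{609} + 312}{244} = \left(- \frac{3325874}{609}\right) \frac{1}{244} = - \frac{1662937}{74298}$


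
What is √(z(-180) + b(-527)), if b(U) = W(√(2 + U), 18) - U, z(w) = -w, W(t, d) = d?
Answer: 5*√29 ≈ 26.926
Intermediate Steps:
b(U) = 18 - U
√(z(-180) + b(-527)) = √(-1*(-180) + (18 - 1*(-527))) = √(180 + (18 + 527)) = √(180 + 545) = √725 = 5*√29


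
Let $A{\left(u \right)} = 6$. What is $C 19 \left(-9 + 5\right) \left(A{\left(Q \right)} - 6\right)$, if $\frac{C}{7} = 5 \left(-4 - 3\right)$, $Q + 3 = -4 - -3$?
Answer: $0$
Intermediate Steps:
$Q = -4$ ($Q = -3 - 1 = -4$)
$C = -245$ ($C = 7 \cdot 5 \left(-4 - 3\right) = 7 \cdot 5 \left(-7\right) = 7 \left(-35\right) = -245$)
$C 19 \left(-9 + 5\right) \left(A{\left(Q \right)} - 6\right) = \left(-245\right) 19 \left(-9 + 5\right) \left(6 - 6\right) = - 4655 \left(\left(-4\right) 0\right) = \left(-4655\right) 0 = 0$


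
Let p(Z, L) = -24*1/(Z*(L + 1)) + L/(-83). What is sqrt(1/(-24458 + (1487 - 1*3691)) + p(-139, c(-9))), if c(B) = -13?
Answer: sqrt(13454649485152670)/307599494 ≈ 0.37709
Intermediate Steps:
p(Z, L) = -L/83 - 24/(Z*(1 + L)) (p(Z, L) = -24*1/(Z*(1 + L)) + L*(-1/83) = -24*1/(Z*(1 + L)) - L/83 = -24/(Z*(1 + L)) - L/83 = -L/83 - 24/(Z*(1 + L)))
sqrt(1/(-24458 + (1487 - 1*3691)) + p(-139, c(-9))) = sqrt(1/(-24458 + (1487 - 1*3691)) + (1/83)*(-1992 - 1*(-13)*(-139) - 1*(-139)*(-13)**2)/(-139*(1 - 13))) = sqrt(1/(-24458 + (1487 - 3691)) + (1/83)*(-1/139)*(-1992 - 1807 - 1*(-139)*169)/(-12)) = sqrt(1/(-24458 - 2204) + (1/83)*(-1/139)*(-1/12)*(-1992 - 1807 + 23491)) = sqrt(1/(-26662) + (1/83)*(-1/139)*(-1/12)*19692) = sqrt(-1/26662 + 1641/11537) = sqrt(43740805/307599494) = sqrt(13454649485152670)/307599494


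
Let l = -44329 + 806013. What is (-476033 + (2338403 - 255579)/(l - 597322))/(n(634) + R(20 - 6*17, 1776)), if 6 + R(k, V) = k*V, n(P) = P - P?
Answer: 13039942187/3989558826 ≈ 3.2685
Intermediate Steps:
n(P) = 0
l = 761684
R(k, V) = -6 + V*k (R(k, V) = -6 + k*V = -6 + V*k)
(-476033 + (2338403 - 255579)/(l - 597322))/(n(634) + R(20 - 6*17, 1776)) = (-476033 + (2338403 - 255579)/(761684 - 597322))/(0 + (-6 + 1776*(20 - 6*17))) = (-476033 + 2082824/164362)/(0 + (-6 + 1776*(20 - 102))) = (-476033 + 2082824*(1/164362))/(0 + (-6 + 1776*(-82))) = (-476033 + 1041412/82181)/(0 + (-6 - 145632)) = -39119826561/(82181*(0 - 145638)) = -39119826561/82181/(-145638) = -39119826561/82181*(-1/145638) = 13039942187/3989558826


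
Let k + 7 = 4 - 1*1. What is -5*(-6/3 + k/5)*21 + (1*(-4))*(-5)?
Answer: 314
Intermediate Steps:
k = -4 (k = -7 + (4 - 1*1) = -7 + (4 - 1) = -7 + 3 = -4)
-5*(-6/3 + k/5)*21 + (1*(-4))*(-5) = -5*(-6/3 - 4/5)*21 + (1*(-4))*(-5) = -5*(-6*1/3 - 4*1/5)*21 - 4*(-5) = -5*(-2 - 4/5)*21 + 20 = -5*(-14/5)*21 + 20 = 14*21 + 20 = 294 + 20 = 314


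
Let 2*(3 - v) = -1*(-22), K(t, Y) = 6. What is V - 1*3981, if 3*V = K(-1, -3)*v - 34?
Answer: -12025/3 ≈ -4008.3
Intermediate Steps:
v = -8 (v = 3 - (-1)*(-22)/2 = 3 - ½*22 = 3 - 11 = -8)
V = -82/3 (V = (6*(-8) - 34)/3 = (-48 - 34)/3 = (⅓)*(-82) = -82/3 ≈ -27.333)
V - 1*3981 = -82/3 - 1*3981 = -82/3 - 3981 = -12025/3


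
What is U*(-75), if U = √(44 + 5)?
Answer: -525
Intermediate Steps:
U = 7 (U = √49 = 7)
U*(-75) = 7*(-75) = -525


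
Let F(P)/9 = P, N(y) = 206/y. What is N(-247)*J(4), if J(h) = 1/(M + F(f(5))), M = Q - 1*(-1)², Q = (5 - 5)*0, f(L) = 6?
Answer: -206/13091 ≈ -0.015736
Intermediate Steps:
Q = 0 (Q = 0*0 = 0)
F(P) = 9*P
M = -1 (M = 0 - 1*(-1)² = 0 - 1*1 = 0 - 1 = -1)
J(h) = 1/53 (J(h) = 1/(-1 + 9*6) = 1/(-1 + 54) = 1/53)
N(-247)*J(4) = (206/(-247))*(1/53) = (206*(-1/247))*(1/53) = -206/247*1/53 = -206/13091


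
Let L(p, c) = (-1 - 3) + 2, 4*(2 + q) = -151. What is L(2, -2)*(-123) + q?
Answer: 825/4 ≈ 206.25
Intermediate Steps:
q = -159/4 (q = -2 + (1/4)*(-151) = -2 - 151/4 = -159/4 ≈ -39.750)
L(p, c) = -2 (L(p, c) = -4 + 2 = -2)
L(2, -2)*(-123) + q = -2*(-123) - 159/4 = 246 - 159/4 = 825/4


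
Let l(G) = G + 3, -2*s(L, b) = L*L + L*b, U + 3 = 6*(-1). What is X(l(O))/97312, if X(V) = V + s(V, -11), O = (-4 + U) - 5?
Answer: -105/48656 ≈ -0.0021580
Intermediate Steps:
U = -9 (U = -3 + 6*(-1) = -3 - 6 = -9)
O = -18 (O = (-4 - 9) - 5 = -13 - 5 = -18)
s(L, b) = -L²/2 - L*b/2 (s(L, b) = -(L*L + L*b)/2 = -(L² + L*b)/2 = -L²/2 - L*b/2)
l(G) = 3 + G
X(V) = V - V*(-11 + V)/2 (X(V) = V - V*(V - 11)/2 = V - V*(-11 + V)/2)
X(l(O))/97312 = ((3 - 18)*(13 - (3 - 18))/2)/97312 = ((½)*(-15)*(13 - 1*(-15)))*(1/97312) = ((½)*(-15)*(13 + 15))*(1/97312) = ((½)*(-15)*28)*(1/97312) = -210*1/97312 = -105/48656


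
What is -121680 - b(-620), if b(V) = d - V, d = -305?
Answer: -121995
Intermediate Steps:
b(V) = -305 - V
-121680 - b(-620) = -121680 - (-305 - 1*(-620)) = -121680 - (-305 + 620) = -121680 - 1*315 = -121680 - 315 = -121995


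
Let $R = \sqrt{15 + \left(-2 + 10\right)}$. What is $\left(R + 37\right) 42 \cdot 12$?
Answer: $18648 + 504 \sqrt{23} \approx 21065.0$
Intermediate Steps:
$R = \sqrt{23}$ ($R = \sqrt{15 + 8} = \sqrt{23} \approx 4.7958$)
$\left(R + 37\right) 42 \cdot 12 = \left(\sqrt{23} + 37\right) 42 \cdot 12 = \left(37 + \sqrt{23}\right) 42 \cdot 12 = \left(1554 + 42 \sqrt{23}\right) 12 = 18648 + 504 \sqrt{23}$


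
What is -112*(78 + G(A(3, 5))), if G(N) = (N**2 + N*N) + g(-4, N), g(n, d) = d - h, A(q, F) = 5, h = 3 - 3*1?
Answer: -14896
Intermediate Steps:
h = 0 (h = 3 - 3 = 0)
g(n, d) = d (g(n, d) = d - 1*0 = d + 0 = d)
G(N) = N + 2*N**2 (G(N) = (N**2 + N*N) + N = (N**2 + N**2) + N = 2*N**2 + N = N + 2*N**2)
-112*(78 + G(A(3, 5))) = -112*(78 + 5*(1 + 2*5)) = -112*(78 + 5*(1 + 10)) = -112*(78 + 5*11) = -112*(78 + 55) = -112*133 = -14896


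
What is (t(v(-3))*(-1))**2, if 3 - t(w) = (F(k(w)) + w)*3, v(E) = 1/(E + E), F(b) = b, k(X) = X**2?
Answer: 1681/144 ≈ 11.674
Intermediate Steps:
v(E) = 1/(2*E)
t(w) = 3 - 3*w - 3*w**2 (t(w) = 3 - (w**2 + w)*3 = 3 - (w + w**2)*3 = 3 - (3*w + 3*w**2) = 3 + (-3*w - 3*w**2) = 3 - 3*w - 3*w**2)
(t(v(-3))*(-1))**2 = ((3 - 3/(2*(-3)) - 3*((1/2)/(-3))**2)*(-1))**2 = ((3 - 3*(-1)/(2*3) - 3*((1/2)*(-1/3))**2)*(-1))**2 = ((3 - 3*(-1/6) - 3*(-1/6)**2)*(-1))**2 = ((3 + 1/2 - 3*1/36)*(-1))**2 = ((3 + 1/2 - 1/12)*(-1))**2 = ((41/12)*(-1))**2 = (-41/12)**2 = 1681/144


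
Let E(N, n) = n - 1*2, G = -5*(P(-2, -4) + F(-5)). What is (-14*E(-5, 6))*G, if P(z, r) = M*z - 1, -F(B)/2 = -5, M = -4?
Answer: 4760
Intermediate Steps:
F(B) = 10 (F(B) = -2*(-5) = 10)
P(z, r) = -1 - 4*z (P(z, r) = -4*z - 1 = -1 - 4*z)
G = -85 (G = -5*((-1 - 4*(-2)) + 10) = -5*((-1 + 8) + 10) = -5*(7 + 10) = -5*17 = -85)
E(N, n) = -2 + n (E(N, n) = n - 2 = -2 + n)
(-14*E(-5, 6))*G = -14*(-2 + 6)*(-85) = -14*4*(-85) = -56*(-85) = 4760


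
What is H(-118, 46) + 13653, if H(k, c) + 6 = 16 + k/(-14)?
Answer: 95700/7 ≈ 13671.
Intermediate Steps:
H(k, c) = 10 - k/14 (H(k, c) = -6 + (16 + k/(-14)) = -6 + (16 + k*(-1/14)) = -6 + (16 - k/14) = 10 - k/14)
H(-118, 46) + 13653 = (10 - 1/14*(-118)) + 13653 = (10 + 59/7) + 13653 = 129/7 + 13653 = 95700/7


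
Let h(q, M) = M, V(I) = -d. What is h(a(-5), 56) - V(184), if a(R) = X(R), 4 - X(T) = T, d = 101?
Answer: 157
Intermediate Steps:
X(T) = 4 - T
V(I) = -101 (V(I) = -1*101 = -101)
a(R) = 4 - R
h(a(-5), 56) - V(184) = 56 - 1*(-101) = 56 + 101 = 157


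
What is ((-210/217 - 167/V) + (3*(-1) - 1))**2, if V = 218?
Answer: 1501485001/45670564 ≈ 32.876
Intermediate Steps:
((-210/217 - 167/V) + (3*(-1) - 1))**2 = ((-210/217 - 167/218) + (3*(-1) - 1))**2 = ((-210*1/217 - 167*1/218) + (-3 - 1))**2 = ((-30/31 - 167/218) - 4)**2 = (-11717/6758 - 4)**2 = (-38749/6758)**2 = 1501485001/45670564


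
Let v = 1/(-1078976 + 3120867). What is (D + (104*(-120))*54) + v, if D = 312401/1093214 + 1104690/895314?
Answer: -224475646360528878584415/333090207341686606 ≈ -6.7392e+5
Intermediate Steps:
D = 247893260429/163128299866 (D = 312401*(1/1093214) + 1104690*(1/895314) = 312401/1093214 + 184115/149219 = 247893260429/163128299866 ≈ 1.5196)
v = 1/2041891 ≈ 4.8974e-7
(D + (104*(-120))*54) + v = (247893260429/163128299866 + (104*(-120))*54) + 1/2041891 = (247893260429/163128299866 - 12480*54) + 1/2041891 = (247893260429/163128299866 - 673920) + 1/2041891 = -109935175952434291/163128299866 + 1/2041891 = -224475646360528878584415/333090207341686606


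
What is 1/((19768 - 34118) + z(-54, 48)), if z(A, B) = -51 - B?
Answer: -1/14449 ≈ -6.9209e-5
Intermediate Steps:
1/((19768 - 34118) + z(-54, 48)) = 1/((19768 - 34118) + (-51 - 1*48)) = 1/(-14350 + (-51 - 48)) = 1/(-14350 - 99) = 1/(-14449) = -1/14449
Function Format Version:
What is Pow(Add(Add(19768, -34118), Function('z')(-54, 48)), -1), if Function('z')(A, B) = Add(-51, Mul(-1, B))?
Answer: Rational(-1, 14449) ≈ -6.9209e-5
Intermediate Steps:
Pow(Add(Add(19768, -34118), Function('z')(-54, 48)), -1) = Pow(Add(Add(19768, -34118), Add(-51, Mul(-1, 48))), -1) = Pow(Add(-14350, Add(-51, -48)), -1) = Pow(Add(-14350, -99), -1) = Pow(-14449, -1) = Rational(-1, 14449)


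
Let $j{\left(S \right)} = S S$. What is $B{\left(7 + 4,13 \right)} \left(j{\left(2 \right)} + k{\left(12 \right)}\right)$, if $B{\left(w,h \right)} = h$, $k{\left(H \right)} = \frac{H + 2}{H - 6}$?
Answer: $\frac{247}{3} \approx 82.333$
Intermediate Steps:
$k{\left(H \right)} = \frac{2 + H}{-6 + H}$
$j{\left(S \right)} = S^{2}$
$B{\left(7 + 4,13 \right)} \left(j{\left(2 \right)} + k{\left(12 \right)}\right) = 13 \left(2^{2} + \frac{2 + 12}{-6 + 12}\right) = 13 \left(4 + \frac{1}{6} \cdot 14\right) = 13 \left(4 + \frac{7}{3}\right) = 13 \cdot \frac{19}{3} = \frac{247}{3}$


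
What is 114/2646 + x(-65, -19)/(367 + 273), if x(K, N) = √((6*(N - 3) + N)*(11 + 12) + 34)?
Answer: 19/441 + I*√3439/640 ≈ 0.043084 + 0.09163*I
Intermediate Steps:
x(K, N) = √(-380 + 161*N) (x(K, N) = √((6*(-3 + N) + N)*23 + 34) = √(((-18 + 6*N) + N)*23 + 34) = √((-18 + 7*N)*23 + 34) = √((-414 + 161*N) + 34) = √(-380 + 161*N))
114/2646 + x(-65, -19)/(367 + 273) = 114/2646 + √(-380 + 161*(-19))/(367 + 273) = 114*(1/2646) + √(-380 - 3059)/640 = 19/441 + √(-3439)*(1/640) = 19/441 + (I*√3439)*(1/640) = 19/441 + I*√3439/640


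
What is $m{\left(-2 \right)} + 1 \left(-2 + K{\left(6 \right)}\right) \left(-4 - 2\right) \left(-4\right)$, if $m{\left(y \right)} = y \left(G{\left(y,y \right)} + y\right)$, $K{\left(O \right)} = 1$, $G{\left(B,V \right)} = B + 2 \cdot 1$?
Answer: $-20$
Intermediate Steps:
$G{\left(B,V \right)} = 2 + B$ ($G{\left(B,V \right)} = B + 2 = 2 + B$)
$m{\left(y \right)} = y \left(2 + 2 y\right)$ ($m{\left(y \right)} = y \left(\left(2 + y\right) + y\right) = y \left(2 + 2 y\right)$)
$m{\left(-2 \right)} + 1 \left(-2 + K{\left(6 \right)}\right) \left(-4 - 2\right) \left(-4\right) = 2 \left(-2\right) \left(1 - 2\right) + 1 \left(-2 + 1\right) \left(-4 - 2\right) \left(-4\right) = 2 \left(-2\right) \left(-1\right) + 1 \left(-1\right) \left(\left(-6\right) \left(-4\right)\right) = 4 - 24 = -20$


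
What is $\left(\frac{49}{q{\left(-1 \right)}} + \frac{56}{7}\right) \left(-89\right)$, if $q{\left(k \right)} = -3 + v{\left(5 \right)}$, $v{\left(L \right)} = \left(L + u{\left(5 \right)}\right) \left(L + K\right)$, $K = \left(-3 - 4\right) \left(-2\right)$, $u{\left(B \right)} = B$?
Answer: $- \frac{137505}{187} \approx -735.32$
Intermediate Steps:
$K = 14$ ($K = \left(-7\right) \left(-2\right) = 14$)
$v{\left(L \right)} = \left(5 + L\right) \left(14 + L\right)$ ($v{\left(L \right)} = \left(L + 5\right) \left(L + 14\right) = \left(5 + L\right) \left(14 + L\right)$)
$q{\left(k \right)} = 187$ ($q{\left(k \right)} = -3 + \left(70 + 5^{2} + 19 \cdot 5\right) = -3 + \left(70 + 25 + 95\right) = -3 + 190 = 187$)
$\left(\frac{49}{q{\left(-1 \right)}} + \frac{56}{7}\right) \left(-89\right) = \left(\frac{49}{187} + \frac{56}{7}\right) \left(-89\right) = \left(49 \cdot \frac{1}{187} + 56 \cdot \frac{1}{7}\right) \left(-89\right) = \left(\frac{49}{187} + 8\right) \left(-89\right) = \frac{1545}{187} \left(-89\right) = - \frac{137505}{187}$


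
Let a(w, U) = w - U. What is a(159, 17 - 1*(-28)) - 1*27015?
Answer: -26901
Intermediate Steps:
a(159, 17 - 1*(-28)) - 1*27015 = (159 - (17 - 1*(-28))) - 1*27015 = (159 - (17 + 28)) - 27015 = (159 - 1*45) - 27015 = (159 - 45) - 27015 = 114 - 27015 = -26901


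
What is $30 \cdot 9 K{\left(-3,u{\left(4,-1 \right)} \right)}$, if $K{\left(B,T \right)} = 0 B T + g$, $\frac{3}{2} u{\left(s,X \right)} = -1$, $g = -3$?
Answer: $-810$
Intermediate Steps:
$u{\left(s,X \right)} = - \frac{2}{3}$ ($u{\left(s,X \right)} = \frac{2}{3} \left(-1\right) = - \frac{2}{3}$)
$K{\left(B,T \right)} = -3$ ($K{\left(B,T \right)} = 0 B T - 3 = 0 T - 3 = 0 - 3 = -3$)
$30 \cdot 9 K{\left(-3,u{\left(4,-1 \right)} \right)} = 30 \cdot 9 \left(-3\right) = 270 \left(-3\right) = -810$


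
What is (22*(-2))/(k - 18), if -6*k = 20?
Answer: 33/16 ≈ 2.0625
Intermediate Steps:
k = -10/3 (k = -⅙*20 = -10/3 ≈ -3.3333)
(22*(-2))/(k - 18) = (22*(-2))/(-10/3 - 18) = -44/(-64/3) = -44*(-3/64) = 33/16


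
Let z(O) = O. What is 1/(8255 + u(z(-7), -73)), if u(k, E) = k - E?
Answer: 1/8321 ≈ 0.00012018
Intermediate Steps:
1/(8255 + u(z(-7), -73)) = 1/(8255 + (-7 - 1*(-73))) = 1/(8255 + (-7 + 73)) = 1/(8255 + 66) = 1/8321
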